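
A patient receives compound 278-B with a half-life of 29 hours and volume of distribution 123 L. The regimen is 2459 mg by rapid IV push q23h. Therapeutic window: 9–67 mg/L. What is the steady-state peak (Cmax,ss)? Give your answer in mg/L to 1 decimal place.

Over one 23-h interval, 23/29 ≈ 0.7931 half-lives elapse, leaving f ≈ 0.5771 of each dose.
Accumulation ratio R = 1/(1 − f) ≈ 1/0.4229 ≈ 2.3646.
Each bolus raises the concentration by D/Vd = 2459/123 ≈ 19.992 mg/L.
Steady-state peak Cmax,ss = C₀·R ≈ 19.992 × 2.3646 ≈ 47.273 mg/L.
Peak 47.3 mg/L vs MTC 67 mg/L: below toxic threshold.

47.3 mg/L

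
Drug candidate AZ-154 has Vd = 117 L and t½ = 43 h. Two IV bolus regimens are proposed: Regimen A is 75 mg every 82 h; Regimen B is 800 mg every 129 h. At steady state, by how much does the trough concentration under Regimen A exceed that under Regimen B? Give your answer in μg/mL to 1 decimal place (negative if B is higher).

-0.7 μg/mL

Regimen A: f = (1/2)^(82/43) ≈ 0.2667; Cmin,ss = (75/117)·f/(1−f) ≈ 0.233 μg/mL.
Regimen B: f = (1/2)^(129/43) ≈ 0.1250; Cmin,ss = (800/117)·f/(1−f) ≈ 0.977 μg/mL.
Difference ≈ 0.233 − 0.977 ≈ -0.744 μg/mL.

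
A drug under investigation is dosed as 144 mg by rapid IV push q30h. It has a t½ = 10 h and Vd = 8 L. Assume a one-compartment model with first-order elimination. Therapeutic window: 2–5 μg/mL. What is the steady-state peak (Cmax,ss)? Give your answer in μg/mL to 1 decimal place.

The dosing interval is 3 half-lives, so f = 2^(−3) = 0.125.
Accumulation ratio R = 1/(1 − f) = 1/0.875 = 8/7.
Single-dose peak C₀ = D/Vd = 144/8 = 18 μg/mL.
Steady-state peak Cmax,ss = C₀·R = 18 × 8/7 ≈ 20.571 μg/mL.
Peak 20.6 μg/mL vs MTC 5 μg/mL: exceeds toxic threshold.

20.6 μg/mL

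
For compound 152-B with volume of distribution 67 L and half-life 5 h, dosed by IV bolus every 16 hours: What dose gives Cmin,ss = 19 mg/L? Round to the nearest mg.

10425 mg

τ/t½ = 16/5 ≈ 3.2, so f = (1/2)^(16/5) ≈ 0.108819.
Cmin,ss = (D/Vd)·f/(1−f), so D = Cmin,ss·Vd·(1−f)/f.
D = 19 × 67 × (1−f)/f ≈ 19 × 67 × 8.18957 ≈ 10425.32 mg.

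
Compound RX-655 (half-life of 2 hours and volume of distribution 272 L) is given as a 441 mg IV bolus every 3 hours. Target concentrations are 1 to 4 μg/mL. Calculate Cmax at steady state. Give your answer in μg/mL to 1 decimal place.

τ/t½ = 3/2 ≈ 1.5, so fraction remaining f = (1/2)^(3/2) ≈ 0.3536.
Accumulation ratio R = 1/(1 − f) ≈ 1/0.6464 ≈ 1.5470.
Each bolus raises the concentration by D/Vd = 441/272 ≈ 1.621 μg/mL.
Steady-state peak Cmax,ss = C₀·R ≈ 1.621 × 1.5470 ≈ 2.508 μg/mL.
Peak 2.5 μg/mL vs MTC 4 μg/mL: below toxic threshold.

2.5 μg/mL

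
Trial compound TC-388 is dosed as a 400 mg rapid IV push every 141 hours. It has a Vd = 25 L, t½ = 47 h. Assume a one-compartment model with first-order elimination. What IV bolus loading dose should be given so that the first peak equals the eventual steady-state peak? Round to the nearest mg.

f = (1/2)^(141/47) ≈ 0.125000; accumulation ratio R = 1/(1−f) ≈ 1.14286.
Loading dose to hit Cmax,ss on first dose: D_load = D_maint·R ≈ 400 × 1.14286 ≈ 457.14 mg.

457 mg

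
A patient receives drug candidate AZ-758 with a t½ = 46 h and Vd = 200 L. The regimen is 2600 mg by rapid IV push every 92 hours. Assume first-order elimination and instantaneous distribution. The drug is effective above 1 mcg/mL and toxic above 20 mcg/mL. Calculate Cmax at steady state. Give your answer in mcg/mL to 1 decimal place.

17.3 mcg/mL

τ = 92 h = 2 half-lives, so f = (1/2)^2 = 0.25.
At steady state, R = 1/(1 − 0.25) = 4/3.
Single-dose peak C₀ = D/Vd = 2600/200 = 13 mcg/mL.
Steady-state peak Cmax,ss = C₀·R = 13 × 4/3 ≈ 17.333 mcg/mL.
Peak 17.3 mcg/mL vs MTC 20 mcg/mL: below toxic threshold.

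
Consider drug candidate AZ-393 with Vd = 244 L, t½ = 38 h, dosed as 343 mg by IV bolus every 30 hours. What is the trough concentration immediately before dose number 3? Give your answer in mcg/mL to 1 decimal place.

f = (1/2)^(τ/t½) = (1/2)^(30/38) ≈ 0.5786.
C₀ = D/Vd = 343/244 ≈ 1.406 mcg/mL.
Before the 3rd dose, 2 doses have been given. Superposition: Cmin = C₀·(f + f²).
≈ 1.406 × (0.5786 + 0.3348) ≈ 1.406 × 0.9134 ≈ 1.284 mcg/mL.

1.3 mcg/mL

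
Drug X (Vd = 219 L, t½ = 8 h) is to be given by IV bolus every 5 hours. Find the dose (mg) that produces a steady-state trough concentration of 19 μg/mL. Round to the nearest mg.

2256 mg

τ/t½ = 5/8 ≈ 0.625, so f = (1/2)^(5/8) ≈ 0.648420.
Cmin,ss = (D/Vd)·f/(1−f), so D = Cmin,ss·Vd·(1−f)/f.
D = 19 × 219 × (1−f)/f ≈ 19 × 219 × 0.54221 ≈ 2256.14 mg.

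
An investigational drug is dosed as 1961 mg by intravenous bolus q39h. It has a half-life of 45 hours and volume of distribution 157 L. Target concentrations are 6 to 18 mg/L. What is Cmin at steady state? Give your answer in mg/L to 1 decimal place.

15.2 mg/L

τ/t½ = 39/45 ≈ 0.86667, so fraction remaining f = (1/2)^(39/45) ≈ 0.5484.
Accumulation ratio R = 1/(1 − f) ≈ 1/0.4516 ≈ 2.2143.
Single-dose peak C₀ = D/Vd = 1961/157 ≈ 12.490 mg/L.
Cmax,ss = C₀/(1 − f) ≈ 12.490/0.4516 ≈ 27.657 mg/L.
Steady-state trough Cmin,ss = Cmax,ss·f ≈ 27.657 × 0.5484 ≈ 15.167 mg/L.
Trough 15.2 mg/L vs MEC 6 mg/L: adequate.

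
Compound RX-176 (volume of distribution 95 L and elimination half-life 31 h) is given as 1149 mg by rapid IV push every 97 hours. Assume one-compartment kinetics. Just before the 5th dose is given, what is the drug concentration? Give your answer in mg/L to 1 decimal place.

f = (1/2)^(τ/t½) = (1/2)^(97/31) ≈ 0.1143.
C₀ = D/Vd = 1149/95 ≈ 12.095 mg/L.
Before the 5th dose, 4 doses have been given. Superposition: Cmin = C₀·(f + f² + … + f^4).
≈ 12.095 × (0.1143 + 0.0131 + 0.0015 + 0.0002) ≈ 12.095 × 0.1291 ≈ 1.561 mg/L.

1.6 mg/L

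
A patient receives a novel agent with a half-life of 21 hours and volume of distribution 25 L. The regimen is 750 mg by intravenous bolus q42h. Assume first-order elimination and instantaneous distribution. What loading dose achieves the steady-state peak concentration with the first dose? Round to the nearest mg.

f = (1/2)^(42/21) ≈ 0.250000; accumulation ratio R = 1/(1−f) ≈ 1.33333.
Loading dose to hit Cmax,ss on first dose: D_load = D_maint·R ≈ 750 × 1.33333 ≈ 1000.00 mg.

1000 mg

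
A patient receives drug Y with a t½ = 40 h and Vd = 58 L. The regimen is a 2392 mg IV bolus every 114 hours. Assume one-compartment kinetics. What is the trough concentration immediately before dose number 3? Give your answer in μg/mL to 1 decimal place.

6.5 μg/mL

f = (1/2)^(τ/t½) = (1/2)^(114/40) ≈ 0.1387.
C₀ = D/Vd = 2392/58 ≈ 41.241 μg/mL.
Before the 3rd dose, 2 doses have been given. Superposition: Cmin = C₀·(f + f²).
≈ 41.241 × (0.1387 + 0.0192) ≈ 41.241 × 0.1579 ≈ 6.512 μg/mL.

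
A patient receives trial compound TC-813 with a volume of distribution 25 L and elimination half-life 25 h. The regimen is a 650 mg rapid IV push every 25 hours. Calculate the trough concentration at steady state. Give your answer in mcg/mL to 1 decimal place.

τ = 25 h = 1 half-life, so f = (1/2)^1 = 0.5.
Accumulation ratio R = 1/(1 − f) = 1/0.5 = 2/1.
Single-dose peak C₀ = D/Vd = 650/25 = 26 mcg/mL.
Steady-state peak Cmax,ss = C₀·R = 26 × 2/1 ≈ 52.000 mcg/mL.
Steady-state trough Cmin,ss = Cmax,ss·f ≈ 52.000 × 0.5 ≈ 26.000 mcg/mL.

26.0 mcg/mL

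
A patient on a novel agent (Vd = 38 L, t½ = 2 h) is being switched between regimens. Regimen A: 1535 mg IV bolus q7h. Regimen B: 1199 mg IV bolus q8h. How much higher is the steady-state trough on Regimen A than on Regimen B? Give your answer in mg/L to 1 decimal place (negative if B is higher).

1.8 mg/L

Regimen A: f = (1/2)^(7/2) ≈ 0.0884; Cmin,ss = (1535/38)·f/(1−f) ≈ 3.917 mg/L.
Regimen B: f = (1/2)^(8/2) ≈ 0.0625; Cmin,ss = (1199/38)·f/(1−f) ≈ 2.104 mg/L.
Difference ≈ 3.917 − 2.104 ≈ 1.813 mg/L.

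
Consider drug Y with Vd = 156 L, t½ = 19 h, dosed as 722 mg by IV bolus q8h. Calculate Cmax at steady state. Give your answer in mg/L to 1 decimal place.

Over one 8-h interval, 8/19 ≈ 0.42105 half-lives elapse, leaving f ≈ 0.7469 of each dose.
At steady state, accumulation factor R = 1/(1 − e^(−kτ)) ≈ 3.9510.
Each bolus raises the concentration by D/Vd = 722/156 ≈ 4.628 mg/L.
Steady-state peak Cmax,ss = C₀·R ≈ 4.628 × 3.9510 ≈ 18.285 mg/L.

18.3 mg/L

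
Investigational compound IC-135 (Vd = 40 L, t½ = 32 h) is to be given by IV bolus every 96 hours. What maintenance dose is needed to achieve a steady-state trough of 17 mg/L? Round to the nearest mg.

4760 mg

τ/t½ = 96/32 ≈ 3, so f = (1/2)^(96/32) ≈ 0.125000.
Cmin,ss = (D/Vd)·f/(1−f), so D = Cmin,ss·Vd·(1−f)/f.
D = 17 × 40 × (1−f)/f ≈ 17 × 40 × 7.00000 ≈ 4760.00 mg.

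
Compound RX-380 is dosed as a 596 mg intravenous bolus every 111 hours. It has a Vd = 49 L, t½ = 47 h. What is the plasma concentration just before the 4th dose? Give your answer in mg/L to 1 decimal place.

2.9 mg/L

f = (1/2)^(τ/t½) = (1/2)^(111/47) ≈ 0.1946.
C₀ = D/Vd = 596/49 ≈ 12.163 mg/L.
Before the 4th dose, 3 doses have been given. Superposition: Cmin = C₀·(f + f² + … + f^3).
≈ 12.163 × (0.1946 + 0.0379 + 0.0074) ≈ 12.163 × 0.2399 ≈ 2.918 mg/L.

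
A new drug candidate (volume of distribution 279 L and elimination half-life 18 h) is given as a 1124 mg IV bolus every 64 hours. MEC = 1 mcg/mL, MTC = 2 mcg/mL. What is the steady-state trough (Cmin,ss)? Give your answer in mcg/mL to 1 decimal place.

0.4 mcg/mL

Over one 64-h interval, 64/18 ≈ 3.5556 half-lives elapse, leaving f ≈ 0.0850 of each dose.
Single-dose peak C₀ = D/Vd = 1124/279 ≈ 4.029 mcg/mL.
Steady-state trough Cmin,ss = C₀·f/(1−f) ≈ 4.029 × 0.0850/0.9150 ≈ 0.374 mcg/mL.
Trough 0.4 mcg/mL vs MEC 1 mcg/mL: subtherapeutic.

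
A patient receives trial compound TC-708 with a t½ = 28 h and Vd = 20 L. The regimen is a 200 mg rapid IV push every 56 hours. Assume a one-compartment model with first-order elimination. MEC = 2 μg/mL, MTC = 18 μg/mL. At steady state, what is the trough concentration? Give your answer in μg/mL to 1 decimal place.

3.3 μg/mL

The dosing interval is 2 half-lives, so f = 2^(−2) = 0.25.
Accumulation ratio R = 1/(1 − f) = 1/0.75 = 4/3.
Single-dose peak C₀ = D/Vd = 200/20 = 10 μg/mL.
Steady-state peak Cmax,ss = C₀·R = 10 × 4/3 ≈ 13.333 μg/mL.
Steady-state trough Cmin,ss = Cmax,ss·f ≈ 13.333 × 0.25 ≈ 3.333 μg/mL.
Trough 3.3 μg/mL vs MEC 2 μg/mL: adequate.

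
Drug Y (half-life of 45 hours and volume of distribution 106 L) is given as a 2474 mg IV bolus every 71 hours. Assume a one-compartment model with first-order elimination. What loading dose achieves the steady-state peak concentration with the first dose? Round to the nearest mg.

f = (1/2)^(71/45) ≈ 0.334997; accumulation ratio R = 1/(1−f) ≈ 1.50375.
Loading dose to hit Cmax,ss on first dose: D_load = D_maint·R ≈ 2474 × 1.50375 ≈ 3720.28 mg.

3720 mg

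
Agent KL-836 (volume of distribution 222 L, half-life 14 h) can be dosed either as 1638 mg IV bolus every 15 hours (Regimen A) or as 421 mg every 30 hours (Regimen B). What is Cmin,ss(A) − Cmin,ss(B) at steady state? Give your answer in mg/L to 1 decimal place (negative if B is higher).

Regimen A: f = (1/2)^(15/14) ≈ 0.4758; Cmin,ss = (1638/222)·f/(1−f) ≈ 6.697 mg/L.
Regimen B: f = (1/2)^(30/14) ≈ 0.2264; Cmin,ss = (421/222)·f/(1−f) ≈ 0.555 mg/L.
Difference ≈ 6.697 − 0.555 ≈ 6.142 mg/L.

6.1 mg/L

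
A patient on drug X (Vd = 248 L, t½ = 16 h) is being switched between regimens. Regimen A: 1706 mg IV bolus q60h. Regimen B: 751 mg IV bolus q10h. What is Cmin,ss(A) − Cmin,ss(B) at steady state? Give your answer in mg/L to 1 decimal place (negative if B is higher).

Regimen A: f = (1/2)^(60/16) ≈ 0.0743; Cmin,ss = (1706/248)·f/(1−f) ≈ 0.552 mg/L.
Regimen B: f = (1/2)^(10/16) ≈ 0.6484; Cmin,ss = (751/248)·f/(1−f) ≈ 5.584 mg/L.
Difference ≈ 0.552 − 5.584 ≈ -5.032 mg/L.

-5.0 mg/L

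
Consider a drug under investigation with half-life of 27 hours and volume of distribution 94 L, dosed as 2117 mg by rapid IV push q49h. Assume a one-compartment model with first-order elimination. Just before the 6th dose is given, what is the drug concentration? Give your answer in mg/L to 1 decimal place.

8.9 mg/L

f = (1/2)^(τ/t½) = (1/2)^(49/27) ≈ 0.2842.
C₀ = D/Vd = 2117/94 ≈ 22.521 mg/L.
Before the 6th dose, 5 doses have been given. Superposition: Cmin = C₀·(f + f² + … + f^5).
≈ 22.521 × (0.2842 + 0.0808 + 0.0230 + 0.0065 + 0.0019) ≈ 22.521 × 0.3964 ≈ 8.927 mg/L.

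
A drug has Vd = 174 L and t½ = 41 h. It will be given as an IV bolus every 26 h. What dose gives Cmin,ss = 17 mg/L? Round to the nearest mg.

1633 mg

τ/t½ = 26/41 ≈ 0.63415, so f = (1/2)^(26/41) ≈ 0.644322.
Cmin,ss = (D/Vd)·f/(1−f), so D = Cmin,ss·Vd·(1−f)/f.
D = 17 × 174 × (1−f)/f ≈ 17 × 174 × 0.55202 ≈ 1632.88 mg.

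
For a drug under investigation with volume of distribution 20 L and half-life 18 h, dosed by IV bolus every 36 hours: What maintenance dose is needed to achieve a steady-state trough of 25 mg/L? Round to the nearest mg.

1500 mg

τ/t½ = 36/18 ≈ 2, so f = (1/2)^(36/18) ≈ 0.250000.
Cmin,ss = (D/Vd)·f/(1−f), so D = Cmin,ss·Vd·(1−f)/f.
D = 25 × 20 × (1−f)/f ≈ 25 × 20 × 3.00000 ≈ 1500.00 mg.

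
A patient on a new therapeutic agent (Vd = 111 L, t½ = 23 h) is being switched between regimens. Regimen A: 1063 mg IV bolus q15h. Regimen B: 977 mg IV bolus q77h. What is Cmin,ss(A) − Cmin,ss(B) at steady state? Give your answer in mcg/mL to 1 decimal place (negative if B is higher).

Regimen A: f = (1/2)^(15/23) ≈ 0.6363; Cmin,ss = (1063/111)·f/(1−f) ≈ 16.754 mcg/mL.
Regimen B: f = (1/2)^(77/23) ≈ 0.0982; Cmin,ss = (977/111)·f/(1−f) ≈ 0.958 mcg/mL.
Difference ≈ 16.754 − 0.958 ≈ 15.796 mcg/mL.

15.8 mcg/mL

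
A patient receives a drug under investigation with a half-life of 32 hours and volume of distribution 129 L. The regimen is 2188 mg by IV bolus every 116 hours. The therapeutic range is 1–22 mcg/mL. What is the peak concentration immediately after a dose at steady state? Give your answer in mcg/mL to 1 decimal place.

τ/t½ = 116/32 ≈ 3.625, so fraction remaining f = (1/2)^(116/32) ≈ 0.0811.
At steady state, accumulation factor R = 1/(1 − e^(−kτ)) ≈ 1.0883.
Single-dose peak C₀ = D/Vd = 2188/129 ≈ 16.961 mcg/mL.
Steady-state peak Cmax,ss = C₀·R ≈ 16.961 × 1.0883 ≈ 18.459 mcg/mL.
Peak 18.5 mcg/mL vs MTC 22 mcg/mL: below toxic threshold.

18.5 mcg/mL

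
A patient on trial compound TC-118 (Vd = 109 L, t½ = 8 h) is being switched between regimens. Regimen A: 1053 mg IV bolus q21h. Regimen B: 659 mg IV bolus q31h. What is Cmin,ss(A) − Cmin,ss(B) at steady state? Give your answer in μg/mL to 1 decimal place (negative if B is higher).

Regimen A: f = (1/2)^(21/8) ≈ 0.1621; Cmin,ss = (1053/109)·f/(1−f) ≈ 1.869 μg/mL.
Regimen B: f = (1/2)^(31/8) ≈ 0.0682; Cmin,ss = (659/109)·f/(1−f) ≈ 0.443 μg/mL.
Difference ≈ 1.869 − 0.443 ≈ 1.426 μg/mL.

1.4 μg/mL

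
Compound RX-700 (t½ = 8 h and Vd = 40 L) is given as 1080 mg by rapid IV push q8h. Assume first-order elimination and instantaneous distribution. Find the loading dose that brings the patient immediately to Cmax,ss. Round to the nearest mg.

f = (1/2)^(8/8) ≈ 0.500000; accumulation ratio R = 1/(1−f) ≈ 2.00000.
Loading dose to hit Cmax,ss on first dose: D_load = D_maint·R ≈ 1080 × 2.00000 ≈ 2160.00 mg.

2160 mg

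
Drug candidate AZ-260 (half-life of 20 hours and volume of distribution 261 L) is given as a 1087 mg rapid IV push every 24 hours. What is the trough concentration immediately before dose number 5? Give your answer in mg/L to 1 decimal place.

3.1 mg/L

f = (1/2)^(τ/t½) = (1/2)^(24/20) ≈ 0.4353.
C₀ = D/Vd = 1087/261 ≈ 4.165 mg/L.
Before the 5th dose, 4 doses have been given. Superposition: Cmin = C₀·(f + f² + … + f^4).
≈ 4.165 × (0.4353 + 0.1895 + 0.0825 + 0.0359) ≈ 4.165 × 0.7432 ≈ 3.095 mg/L.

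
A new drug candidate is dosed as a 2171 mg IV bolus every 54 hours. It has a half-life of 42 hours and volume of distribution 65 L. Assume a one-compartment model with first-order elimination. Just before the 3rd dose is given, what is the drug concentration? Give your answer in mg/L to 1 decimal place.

f = (1/2)^(τ/t½) = (1/2)^(54/42) ≈ 0.4102.
C₀ = D/Vd = 2171/65 ≈ 33.400 mg/L.
Before the 3rd dose, 2 doses have been given. Superposition: Cmin = C₀·(f + f²).
≈ 33.400 × (0.4102 + 0.1683) ≈ 33.400 × 0.5785 ≈ 19.322 mg/L.

19.3 mg/L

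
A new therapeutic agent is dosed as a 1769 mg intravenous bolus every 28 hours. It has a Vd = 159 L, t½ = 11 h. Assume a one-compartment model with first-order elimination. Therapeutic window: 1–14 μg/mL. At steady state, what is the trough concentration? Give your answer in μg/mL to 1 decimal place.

2.3 μg/mL

τ/t½ = 28/11 ≈ 2.5455, so fraction remaining f = (1/2)^(28/11) ≈ 0.1713.
At steady state, accumulation factor R = 1/(1 − e^(−kτ)) ≈ 1.2067.
Each bolus raises the concentration by D/Vd = 1769/159 ≈ 11.126 μg/mL.
Steady-state peak Cmax,ss = C₀·R ≈ 11.126 × 1.2067 ≈ 13.426 μg/mL.
Steady-state trough Cmin,ss = Cmax,ss·f ≈ 13.426 × 0.1713 ≈ 2.300 μg/mL.
Trough 2.3 μg/mL vs MEC 1 μg/mL: adequate.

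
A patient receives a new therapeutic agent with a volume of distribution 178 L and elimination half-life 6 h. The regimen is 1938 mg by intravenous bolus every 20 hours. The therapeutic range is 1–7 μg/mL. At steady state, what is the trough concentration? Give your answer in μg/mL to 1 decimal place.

1.2 μg/mL

τ/t½ = 20/6 ≈ 3.3333, so fraction remaining f = (1/2)^(20/6) ≈ 0.0992.
Each bolus raises the concentration by D/Vd = 1938/178 ≈ 10.888 μg/mL.
Steady-state trough Cmin,ss = C₀·f/(1−f) ≈ 10.888 × 0.0992/0.9008 ≈ 1.199 μg/mL.
Trough 1.2 μg/mL vs MEC 1 μg/mL: adequate.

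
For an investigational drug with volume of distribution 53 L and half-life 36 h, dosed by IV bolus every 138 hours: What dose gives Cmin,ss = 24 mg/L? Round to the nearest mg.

16860 mg

τ/t½ = 138/36 ≈ 3.8333, so f = (1/2)^(138/36) ≈ 0.070154.
Cmin,ss = (D/Vd)·f/(1−f), so D = Cmin,ss·Vd·(1−f)/f.
D = 24 × 53 × (1−f)/f ≈ 24 × 53 × 13.25435 ≈ 16859.53 mg.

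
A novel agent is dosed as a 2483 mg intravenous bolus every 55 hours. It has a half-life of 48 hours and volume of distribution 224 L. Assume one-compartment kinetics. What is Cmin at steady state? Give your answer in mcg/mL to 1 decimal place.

Over one 55-h interval, 55/48 ≈ 1.1458 half-lives elapse, leaving f ≈ 0.4519 of each dose.
Single-dose peak C₀ = D/Vd = 2483/224 ≈ 11.085 mcg/mL.
Steady-state trough Cmin,ss = C₀·f/(1−f) ≈ 11.085 × 0.4519/0.5481 ≈ 9.139 mcg/mL.

9.1 mcg/mL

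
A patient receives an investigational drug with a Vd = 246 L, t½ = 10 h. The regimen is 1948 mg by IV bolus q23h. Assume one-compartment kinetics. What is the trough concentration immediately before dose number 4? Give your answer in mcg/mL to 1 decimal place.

f = (1/2)^(τ/t½) = (1/2)^(23/10) ≈ 0.2031.
C₀ = D/Vd = 1948/246 ≈ 7.919 mcg/mL.
Before the 4th dose, 3 doses have been given. Superposition: Cmin = C₀·(f + f² + … + f^3).
≈ 7.919 × (0.2031 + 0.0412 + 0.0084) ≈ 7.919 × 0.2527 ≈ 2.001 mcg/mL.

2.0 mcg/mL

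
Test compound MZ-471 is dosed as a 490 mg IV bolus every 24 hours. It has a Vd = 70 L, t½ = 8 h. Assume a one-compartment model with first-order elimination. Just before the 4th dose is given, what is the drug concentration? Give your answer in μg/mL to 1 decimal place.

f = (1/2)^(τ/t½) = (1/2)^(24/8) ≈ 0.1250.
C₀ = D/Vd = 490/70 ≈ 7.000 μg/mL.
Before the 4th dose, 3 doses have been given. Superposition: Cmin = C₀·(f + f² + … + f^3).
≈ 7.000 × (0.1250 + 0.0156 + 0.0020) ≈ 7.000 × 0.1426 ≈ 0.998 μg/mL.

1.0 μg/mL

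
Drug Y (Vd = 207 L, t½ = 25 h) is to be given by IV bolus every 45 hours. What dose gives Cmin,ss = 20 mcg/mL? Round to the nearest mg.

10276 mg

τ/t½ = 45/25 ≈ 1.8, so f = (1/2)^(45/25) ≈ 0.287175.
Cmin,ss = (D/Vd)·f/(1−f), so D = Cmin,ss·Vd·(1−f)/f.
D = 20 × 207 × (1−f)/f ≈ 20 × 207 × 2.48220 ≈ 10276.31 mg.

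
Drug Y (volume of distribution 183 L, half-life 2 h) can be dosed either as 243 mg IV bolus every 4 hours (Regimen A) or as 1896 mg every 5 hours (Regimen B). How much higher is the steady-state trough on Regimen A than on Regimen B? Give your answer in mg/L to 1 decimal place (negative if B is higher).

Regimen A: f = (1/2)^(4/2) ≈ 0.2500; Cmin,ss = (243/183)·f/(1−f) ≈ 0.443 mg/L.
Regimen B: f = (1/2)^(5/2) ≈ 0.1768; Cmin,ss = (1896/183)·f/(1−f) ≈ 2.225 mg/L.
Difference ≈ 0.443 − 2.225 ≈ -1.782 mg/L.

-1.8 mg/L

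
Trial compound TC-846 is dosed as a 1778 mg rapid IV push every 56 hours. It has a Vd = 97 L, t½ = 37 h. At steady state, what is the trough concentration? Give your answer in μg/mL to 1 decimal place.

9.9 μg/mL

k = ln2/t½ = ln2/37 ≈ 0.018734 h⁻¹; fraction remaining f = e^(−kτ) = e^(−0.018734×56) ≈ 0.3503.
Each bolus raises the concentration by D/Vd = 1778/97 ≈ 18.330 μg/mL.
Steady-state trough Cmin,ss = C₀·f/(1−f) ≈ 18.330 × 0.3503/0.6497 ≈ 9.883 μg/mL.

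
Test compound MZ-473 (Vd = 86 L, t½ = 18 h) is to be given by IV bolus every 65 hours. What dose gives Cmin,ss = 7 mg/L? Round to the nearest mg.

τ/t½ = 65/18 ≈ 3.6111, so f = (1/2)^(65/18) ≈ 0.081837.
Cmin,ss = (D/Vd)·f/(1−f), so D = Cmin,ss·Vd·(1−f)/f.
D = 7 × 86 × (1−f)/f ≈ 7 × 86 × 11.21941 ≈ 6754.08 mg.

6754 mg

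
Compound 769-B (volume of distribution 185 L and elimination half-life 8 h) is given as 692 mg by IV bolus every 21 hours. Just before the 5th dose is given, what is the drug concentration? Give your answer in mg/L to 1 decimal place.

f = (1/2)^(τ/t½) = (1/2)^(21/8) ≈ 0.1621.
C₀ = D/Vd = 692/185 ≈ 3.741 mg/L.
Before the 5th dose, 4 doses have been given. Superposition: Cmin = C₀·(f + f² + … + f^4).
≈ 3.741 × (0.1621 + 0.0263 + 0.0043 + 0.0007) ≈ 3.741 × 0.1934 ≈ 0.724 mg/L.

0.7 mg/L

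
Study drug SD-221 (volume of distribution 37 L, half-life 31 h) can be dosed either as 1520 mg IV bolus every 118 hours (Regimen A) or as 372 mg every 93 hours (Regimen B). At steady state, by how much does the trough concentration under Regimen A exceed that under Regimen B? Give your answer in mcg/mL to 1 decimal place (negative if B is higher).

1.7 mcg/mL

Regimen A: f = (1/2)^(118/31) ≈ 0.0715; Cmin,ss = (1520/37)·f/(1−f) ≈ 3.163 mcg/mL.
Regimen B: f = (1/2)^(93/31) ≈ 0.1250; Cmin,ss = (372/37)·f/(1−f) ≈ 1.436 mcg/mL.
Difference ≈ 3.163 − 1.436 ≈ 1.727 mcg/mL.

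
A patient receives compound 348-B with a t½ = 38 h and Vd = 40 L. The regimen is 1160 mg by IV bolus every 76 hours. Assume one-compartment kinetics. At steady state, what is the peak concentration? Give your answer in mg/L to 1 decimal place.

The dosing interval is 2 half-lives, so f = 2^(−2) = 0.25.
Accumulation ratio R = 1/(1 − f) = 1/0.75 = 4/3.
Single-dose peak C₀ = D/Vd = 1160/40 = 29 mg/L.
Steady-state peak Cmax,ss = C₀·R = 29 × 4/3 ≈ 38.667 mg/L.

38.7 mg/L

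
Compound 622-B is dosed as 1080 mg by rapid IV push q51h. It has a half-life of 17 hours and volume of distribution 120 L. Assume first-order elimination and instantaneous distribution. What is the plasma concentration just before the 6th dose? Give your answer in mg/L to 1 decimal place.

1.3 mg/L

f = (1/2)^(τ/t½) = (1/2)^(51/17) ≈ 0.1250.
C₀ = D/Vd = 1080/120 ≈ 9.000 mg/L.
Before the 6th dose, 5 doses have been given. Superposition: Cmin = C₀·(f + f² + … + f^5).
≈ 9.000 × (0.1250 + 0.0156 + 0.0020 + 0.0002 + 0.0000) ≈ 9.000 × 0.1428 ≈ 1.285 mg/L.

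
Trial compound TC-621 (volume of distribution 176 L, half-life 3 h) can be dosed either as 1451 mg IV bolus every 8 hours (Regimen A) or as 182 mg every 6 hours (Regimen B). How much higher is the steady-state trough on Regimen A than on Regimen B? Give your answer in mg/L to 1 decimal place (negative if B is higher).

1.2 mg/L

Regimen A: f = (1/2)^(8/3) ≈ 0.1575; Cmin,ss = (1451/176)·f/(1−f) ≈ 1.541 mg/L.
Regimen B: f = (1/2)^(6/3) ≈ 0.2500; Cmin,ss = (182/176)·f/(1−f) ≈ 0.345 mg/L.
Difference ≈ 1.541 − 0.345 ≈ 1.196 mg/L.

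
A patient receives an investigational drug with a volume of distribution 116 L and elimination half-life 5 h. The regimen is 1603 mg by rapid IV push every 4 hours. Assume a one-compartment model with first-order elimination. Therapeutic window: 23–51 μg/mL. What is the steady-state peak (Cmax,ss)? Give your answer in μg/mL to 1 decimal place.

τ/t½ = 4/5 ≈ 0.8, so fraction remaining f = (1/2)^(4/5) ≈ 0.5743.
At steady state, accumulation factor R = 1/(1 − e^(−kτ)) ≈ 2.3491.
Each bolus raises the concentration by D/Vd = 1603/116 ≈ 13.819 μg/mL.
Steady-state peak Cmax,ss = C₀·R ≈ 13.819 × 2.3491 ≈ 32.462 μg/mL.
Peak 32.5 μg/mL vs MTC 51 μg/mL: below toxic threshold.

32.5 μg/mL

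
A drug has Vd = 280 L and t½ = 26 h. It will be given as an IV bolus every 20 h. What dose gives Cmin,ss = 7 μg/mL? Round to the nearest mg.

1381 mg

τ/t½ = 20/26 ≈ 0.76923, so f = (1/2)^(20/26) ≈ 0.586730.
Cmin,ss = (D/Vd)·f/(1−f), so D = Cmin,ss·Vd·(1−f)/f.
D = 7 × 280 × (1−f)/f ≈ 7 × 280 × 0.70436 ≈ 1380.55 mg.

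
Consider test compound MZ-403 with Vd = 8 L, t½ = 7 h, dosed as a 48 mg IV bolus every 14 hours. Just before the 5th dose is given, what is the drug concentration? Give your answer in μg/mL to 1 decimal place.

f = (1/2)^(τ/t½) = (1/2)^(14/7) ≈ 0.2500.
C₀ = D/Vd = 48/8 ≈ 6.000 μg/mL.
Before the 5th dose, 4 doses have been given. Superposition: Cmin = C₀·(f + f² + … + f^4).
≈ 6.000 × (0.2500 + 0.0625 + 0.0156 + 0.0039) ≈ 6.000 × 0.3320 ≈ 1.992 μg/mL.

2.0 μg/mL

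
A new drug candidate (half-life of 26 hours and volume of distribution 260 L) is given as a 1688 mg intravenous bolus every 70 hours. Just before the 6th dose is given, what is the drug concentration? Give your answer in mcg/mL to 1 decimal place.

1.2 mcg/mL

f = (1/2)^(τ/t½) = (1/2)^(70/26) ≈ 0.1547.
C₀ = D/Vd = 1688/260 ≈ 6.492 mcg/mL.
Before the 6th dose, 5 doses have been given. Superposition: Cmin = C₀·(f + f² + … + f^5).
≈ 6.492 × (0.1547 + 0.0239 + 0.0037 + 0.0006 + 0.0001) ≈ 6.492 × 0.1830 ≈ 1.188 mcg/mL.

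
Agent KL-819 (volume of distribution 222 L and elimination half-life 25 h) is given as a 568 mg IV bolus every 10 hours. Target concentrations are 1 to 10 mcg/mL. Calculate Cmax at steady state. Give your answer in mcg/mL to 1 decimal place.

10.6 mcg/mL

k = ln2/t½ = ln2/25 ≈ 0.027726 h⁻¹; fraction remaining f = e^(−kτ) = e^(−0.027726×10) ≈ 0.7579.
At steady state, accumulation factor R = 1/(1 − e^(−kτ)) ≈ 4.1305.
Each bolus raises the concentration by D/Vd = 568/222 ≈ 2.559 mcg/mL.
Steady-state peak Cmax,ss = C₀·R ≈ 2.559 × 4.1305 ≈ 10.570 mcg/mL.
Peak 10.6 mcg/mL vs MTC 10 mcg/mL: exceeds toxic threshold.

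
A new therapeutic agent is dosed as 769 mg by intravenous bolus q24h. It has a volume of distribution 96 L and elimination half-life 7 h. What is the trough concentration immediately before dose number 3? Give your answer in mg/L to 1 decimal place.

f = (1/2)^(τ/t½) = (1/2)^(24/7) ≈ 0.0929.
C₀ = D/Vd = 769/96 ≈ 8.010 mg/L.
Before the 3rd dose, 2 doses have been given. Superposition: Cmin = C₀·(f + f²).
≈ 8.010 × (0.0929 + 0.0086) ≈ 8.010 × 0.1015 ≈ 0.813 mg/L.

0.8 mg/L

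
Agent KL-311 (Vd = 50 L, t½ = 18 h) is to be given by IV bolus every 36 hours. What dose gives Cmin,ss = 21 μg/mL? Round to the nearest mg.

3150 mg

τ/t½ = 36/18 ≈ 2, so f = (1/2)^(36/18) ≈ 0.250000.
Cmin,ss = (D/Vd)·f/(1−f), so D = Cmin,ss·Vd·(1−f)/f.
D = 21 × 50 × (1−f)/f ≈ 21 × 50 × 3.00000 ≈ 3150.00 mg.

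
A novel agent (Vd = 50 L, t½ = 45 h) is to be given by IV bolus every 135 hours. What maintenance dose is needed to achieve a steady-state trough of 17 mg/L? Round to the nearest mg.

5950 mg

τ/t½ = 135/45 ≈ 3, so f = (1/2)^(135/45) ≈ 0.125000.
Cmin,ss = (D/Vd)·f/(1−f), so D = Cmin,ss·Vd·(1−f)/f.
D = 17 × 50 × (1−f)/f ≈ 17 × 50 × 7.00000 ≈ 5950.00 mg.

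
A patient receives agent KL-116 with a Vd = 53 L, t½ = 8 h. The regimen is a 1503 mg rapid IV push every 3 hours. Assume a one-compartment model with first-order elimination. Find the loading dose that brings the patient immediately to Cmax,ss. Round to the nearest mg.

f = (1/2)^(3/8) ≈ 0.771105; accumulation ratio R = 1/(1−f) ≈ 4.36882.
Loading dose to hit Cmax,ss on first dose: D_load = D_maint·R ≈ 1503 × 4.36882 ≈ 6566.34 mg.

6566 mg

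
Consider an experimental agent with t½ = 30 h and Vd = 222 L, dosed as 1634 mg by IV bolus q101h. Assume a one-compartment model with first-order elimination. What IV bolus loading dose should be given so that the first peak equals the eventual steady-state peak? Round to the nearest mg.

f = (1/2)^(101/30) ≈ 0.096947; accumulation ratio R = 1/(1−f) ≈ 1.10735.
Loading dose to hit Cmax,ss on first dose: D_load = D_maint·R ≈ 1634 × 1.10735 ≈ 1809.41 mg.

1809 mg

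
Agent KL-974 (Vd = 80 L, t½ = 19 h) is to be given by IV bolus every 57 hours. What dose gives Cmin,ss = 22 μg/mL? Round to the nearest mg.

12320 mg

τ/t½ = 57/19 ≈ 3, so f = (1/2)^(57/19) ≈ 0.125000.
Cmin,ss = (D/Vd)·f/(1−f), so D = Cmin,ss·Vd·(1−f)/f.
D = 22 × 80 × (1−f)/f ≈ 22 × 80 × 7.00000 ≈ 12320.00 mg.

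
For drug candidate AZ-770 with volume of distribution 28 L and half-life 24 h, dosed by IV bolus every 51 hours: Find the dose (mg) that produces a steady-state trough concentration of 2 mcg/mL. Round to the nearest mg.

τ/t½ = 51/24 ≈ 2.125, so f = (1/2)^(51/24) ≈ 0.229251.
Cmin,ss = (D/Vd)·f/(1−f), so D = Cmin,ss·Vd·(1−f)/f.
D = 2 × 28 × (1−f)/f ≈ 2 × 28 × 3.36203 ≈ 188.27 mg.

188 mg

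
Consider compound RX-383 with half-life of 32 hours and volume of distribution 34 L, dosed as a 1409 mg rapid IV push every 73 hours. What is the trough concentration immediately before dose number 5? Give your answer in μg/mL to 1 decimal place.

10.7 μg/mL

f = (1/2)^(τ/t½) = (1/2)^(73/32) ≈ 0.2057.
C₀ = D/Vd = 1409/34 ≈ 41.441 μg/mL.
Before the 5th dose, 4 doses have been given. Superposition: Cmin = C₀·(f + f² + … + f^4).
≈ 41.441 × (0.2057 + 0.0423 + 0.0087 + 0.0018) ≈ 41.441 × 0.2585 ≈ 10.712 μg/mL.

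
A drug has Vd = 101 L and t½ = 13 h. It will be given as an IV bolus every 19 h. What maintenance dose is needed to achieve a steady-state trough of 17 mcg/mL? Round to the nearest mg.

3012 mg

τ/t½ = 19/13 ≈ 1.4615, so f = (1/2)^(19/13) ≈ 0.363106.
Cmin,ss = (D/Vd)·f/(1−f), so D = Cmin,ss·Vd·(1−f)/f.
D = 17 × 101 × (1−f)/f ≈ 17 × 101 × 1.75402 ≈ 3011.65 mg.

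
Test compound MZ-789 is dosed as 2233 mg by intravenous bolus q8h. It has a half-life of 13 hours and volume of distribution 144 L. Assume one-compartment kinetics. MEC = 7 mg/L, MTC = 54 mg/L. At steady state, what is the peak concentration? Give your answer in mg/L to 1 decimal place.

τ/t½ = 8/13 ≈ 0.61538, so fraction remaining f = (1/2)^(8/13) ≈ 0.6528.
Accumulation ratio R = 1/(1 − f) ≈ 1/0.3472 ≈ 2.8802.
Each bolus raises the concentration by D/Vd = 2233/144 ≈ 15.507 mg/L.
Cmax,ss = C₀/(1 − f) ≈ 15.507/0.3472 ≈ 44.663 mg/L.
Peak 44.7 mg/L vs MTC 54 mg/L: below toxic threshold.

44.7 mg/L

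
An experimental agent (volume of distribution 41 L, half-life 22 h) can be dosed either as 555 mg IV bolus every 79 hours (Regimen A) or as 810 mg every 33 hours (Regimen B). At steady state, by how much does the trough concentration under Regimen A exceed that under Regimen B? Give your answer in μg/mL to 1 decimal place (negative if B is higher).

Regimen A: f = (1/2)^(79/22) ≈ 0.0830; Cmin,ss = (555/41)·f/(1−f) ≈ 1.225 μg/mL.
Regimen B: f = (1/2)^(33/22) ≈ 0.3536; Cmin,ss = (810/41)·f/(1−f) ≈ 10.807 μg/mL.
Difference ≈ 1.225 − 10.807 ≈ -9.582 μg/mL.

-9.6 μg/mL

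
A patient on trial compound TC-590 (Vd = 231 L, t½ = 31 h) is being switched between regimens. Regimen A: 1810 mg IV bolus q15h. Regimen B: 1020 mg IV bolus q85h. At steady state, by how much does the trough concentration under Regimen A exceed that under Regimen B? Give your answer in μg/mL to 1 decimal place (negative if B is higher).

18.9 μg/mL

Regimen A: f = (1/2)^(15/31) ≈ 0.7151; Cmin,ss = (1810/231)·f/(1−f) ≈ 19.667 μg/mL.
Regimen B: f = (1/2)^(85/31) ≈ 0.1495; Cmin,ss = (1020/231)·f/(1−f) ≈ 0.776 μg/mL.
Difference ≈ 19.667 − 0.776 ≈ 18.891 μg/mL.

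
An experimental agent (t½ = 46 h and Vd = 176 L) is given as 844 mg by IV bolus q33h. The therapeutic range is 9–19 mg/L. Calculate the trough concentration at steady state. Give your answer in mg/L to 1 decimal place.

7.4 mg/L

Over one 33-h interval, 33/46 ≈ 0.71739 half-lives elapse, leaving f ≈ 0.6082 of each dose.
Each bolus raises the concentration by D/Vd = 844/176 ≈ 4.795 mg/L.
Steady-state trough Cmin,ss = C₀·f/(1−f) ≈ 4.795 × 0.6082/0.3918 ≈ 7.443 mg/L.
Trough 7.4 mg/L vs MEC 9 mg/L: subtherapeutic.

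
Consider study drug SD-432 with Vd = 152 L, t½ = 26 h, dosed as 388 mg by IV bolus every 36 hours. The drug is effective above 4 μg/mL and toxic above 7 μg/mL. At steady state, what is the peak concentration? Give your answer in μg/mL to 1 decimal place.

4.1 μg/mL

τ/t½ = 36/26 ≈ 1.3846, so fraction remaining f = (1/2)^(36/26) ≈ 0.3830.
Accumulation ratio R = 1/(1 − f) ≈ 1/0.6170 ≈ 1.6207.
Each bolus raises the concentration by D/Vd = 388/152 ≈ 2.553 μg/mL.
Steady-state peak Cmax,ss = C₀·R ≈ 2.553 × 1.6207 ≈ 4.138 μg/mL.
Peak 4.1 μg/mL vs MTC 7 μg/mL: below toxic threshold.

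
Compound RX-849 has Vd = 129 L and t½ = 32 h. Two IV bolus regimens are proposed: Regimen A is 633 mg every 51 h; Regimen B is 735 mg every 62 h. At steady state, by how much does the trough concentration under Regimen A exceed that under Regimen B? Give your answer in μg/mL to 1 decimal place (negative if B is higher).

0.4 μg/mL

Regimen A: f = (1/2)^(51/32) ≈ 0.3313; Cmin,ss = (633/129)·f/(1−f) ≈ 2.431 μg/mL.
Regimen B: f = (1/2)^(62/32) ≈ 0.2611; Cmin,ss = (735/129)·f/(1−f) ≈ 2.013 μg/mL.
Difference ≈ 2.431 − 2.013 ≈ 0.418 μg/mL.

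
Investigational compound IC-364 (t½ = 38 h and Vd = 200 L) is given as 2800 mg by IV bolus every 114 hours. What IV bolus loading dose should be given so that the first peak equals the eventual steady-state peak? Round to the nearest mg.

3200 mg

f = (1/2)^(114/38) ≈ 0.125000; accumulation ratio R = 1/(1−f) ≈ 1.14286.
Loading dose to hit Cmax,ss on first dose: D_load = D_maint·R ≈ 2800 × 1.14286 ≈ 3200.01 mg.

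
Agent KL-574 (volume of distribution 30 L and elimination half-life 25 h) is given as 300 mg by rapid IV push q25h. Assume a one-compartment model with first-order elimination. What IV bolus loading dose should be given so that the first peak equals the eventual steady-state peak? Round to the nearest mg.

f = (1/2)^(25/25) ≈ 0.500000; accumulation ratio R = 1/(1−f) ≈ 2.00000.
Loading dose to hit Cmax,ss on first dose: D_load = D_maint·R ≈ 300 × 2.00000 ≈ 600.00 mg.

600 mg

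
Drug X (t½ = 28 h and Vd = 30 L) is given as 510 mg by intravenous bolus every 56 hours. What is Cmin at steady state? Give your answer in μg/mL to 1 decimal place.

5.7 μg/mL

The dosing interval is 2 half-lives, so f = 2^(−2) = 0.25.
Accumulation ratio R = 1/(1 − f) = 1/0.75 = 4/3.
Single-dose peak C₀ = D/Vd = 510/30 = 17 μg/mL.
Steady-state peak Cmax,ss = C₀·R = 17 × 4/3 ≈ 22.667 μg/mL.
Steady-state trough Cmin,ss = Cmax,ss·f ≈ 22.667 × 0.25 ≈ 5.667 μg/mL.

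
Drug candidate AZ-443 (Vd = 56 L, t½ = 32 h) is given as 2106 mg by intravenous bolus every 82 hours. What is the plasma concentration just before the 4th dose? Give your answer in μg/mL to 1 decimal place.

f = (1/2)^(τ/t½) = (1/2)^(82/32) ≈ 0.1693.
C₀ = D/Vd = 2106/56 ≈ 37.607 μg/mL.
Before the 4th dose, 3 doses have been given. Superposition: Cmin = C₀·(f + f² + … + f^3).
≈ 37.607 × (0.1693 + 0.0287 + 0.0049) ≈ 37.607 × 0.2029 ≈ 7.630 μg/mL.

7.6 μg/mL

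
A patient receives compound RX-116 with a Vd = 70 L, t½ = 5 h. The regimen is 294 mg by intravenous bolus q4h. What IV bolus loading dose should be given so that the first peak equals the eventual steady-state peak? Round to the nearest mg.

691 mg

f = (1/2)^(4/5) ≈ 0.574349; accumulation ratio R = 1/(1−f) ≈ 2.34934.
Loading dose to hit Cmax,ss on first dose: D_load = D_maint·R ≈ 294 × 2.34934 ≈ 690.71 mg.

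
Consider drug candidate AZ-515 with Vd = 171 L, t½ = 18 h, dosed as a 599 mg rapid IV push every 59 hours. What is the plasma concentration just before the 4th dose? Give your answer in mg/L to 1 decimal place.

0.4 mg/L

f = (1/2)^(τ/t½) = (1/2)^(59/18) ≈ 0.1031.
C₀ = D/Vd = 599/171 ≈ 3.503 mg/L.
Before the 4th dose, 3 doses have been given. Superposition: Cmin = C₀·(f + f² + … + f^3).
≈ 3.503 × (0.1031 + 0.0106 + 0.0011) ≈ 3.503 × 0.1148 ≈ 0.402 mg/L.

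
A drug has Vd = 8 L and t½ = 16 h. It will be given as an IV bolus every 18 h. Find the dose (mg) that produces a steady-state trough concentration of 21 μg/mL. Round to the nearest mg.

198 mg

τ/t½ = 18/16 ≈ 1.125, so f = (1/2)^(18/16) ≈ 0.458502.
Cmin,ss = (D/Vd)·f/(1−f), so D = Cmin,ss·Vd·(1−f)/f.
D = 21 × 8 × (1−f)/f ≈ 21 × 8 × 1.18102 ≈ 198.41 mg.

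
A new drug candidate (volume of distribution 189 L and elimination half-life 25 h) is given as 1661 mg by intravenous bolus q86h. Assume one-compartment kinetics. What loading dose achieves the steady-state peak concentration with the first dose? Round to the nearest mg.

1830 mg

f = (1/2)^(86/25) ≈ 0.092142; accumulation ratio R = 1/(1−f) ≈ 1.10149.
Loading dose to hit Cmax,ss on first dose: D_load = D_maint·R ≈ 1661 × 1.10149 ≈ 1829.57 mg.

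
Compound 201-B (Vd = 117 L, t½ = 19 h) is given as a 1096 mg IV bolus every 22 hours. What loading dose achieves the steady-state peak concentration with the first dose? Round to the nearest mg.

1986 mg

f = (1/2)^(22/19) ≈ 0.448166; accumulation ratio R = 1/(1−f) ≈ 1.81214.
Loading dose to hit Cmax,ss on first dose: D_load = D_maint·R ≈ 1096 × 1.81214 ≈ 1986.11 mg.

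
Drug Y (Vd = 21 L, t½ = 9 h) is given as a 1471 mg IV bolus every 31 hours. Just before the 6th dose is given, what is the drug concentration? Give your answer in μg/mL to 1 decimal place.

f = (1/2)^(τ/t½) = (1/2)^(31/9) ≈ 0.0919.
C₀ = D/Vd = 1471/21 ≈ 70.048 μg/mL.
Before the 6th dose, 5 doses have been given. Superposition: Cmin = C₀·(f + f² + … + f^5).
≈ 70.048 × (0.0919 + 0.0084 + 0.0008 + 0.0001 + 0.0000) ≈ 70.048 × 0.1012 ≈ 7.089 μg/mL.

7.1 μg/mL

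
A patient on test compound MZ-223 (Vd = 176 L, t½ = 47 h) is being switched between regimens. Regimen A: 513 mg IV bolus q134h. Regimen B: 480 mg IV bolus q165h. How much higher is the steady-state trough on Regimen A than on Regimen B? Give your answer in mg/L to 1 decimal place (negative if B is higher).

0.2 mg/L

Regimen A: f = (1/2)^(134/47) ≈ 0.1386; Cmin,ss = (513/176)·f/(1−f) ≈ 0.469 mg/L.
Regimen B: f = (1/2)^(165/47) ≈ 0.0877; Cmin,ss = (480/176)·f/(1−f) ≈ 0.262 mg/L.
Difference ≈ 0.469 − 0.262 ≈ 0.207 mg/L.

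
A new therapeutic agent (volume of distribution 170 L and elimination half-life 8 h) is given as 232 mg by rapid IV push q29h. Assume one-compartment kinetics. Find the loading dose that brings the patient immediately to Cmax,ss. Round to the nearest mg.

252 mg

f = (1/2)^(29/8) ≈ 0.081052; accumulation ratio R = 1/(1−f) ≈ 1.08820.
Loading dose to hit Cmax,ss on first dose: D_load = D_maint·R ≈ 232 × 1.08820 ≈ 252.46 mg.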